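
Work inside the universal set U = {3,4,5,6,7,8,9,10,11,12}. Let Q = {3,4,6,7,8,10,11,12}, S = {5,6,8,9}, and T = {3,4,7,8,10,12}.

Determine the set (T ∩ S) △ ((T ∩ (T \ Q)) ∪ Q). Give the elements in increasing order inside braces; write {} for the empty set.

T ∩ S = {8}
T \ Q = {}
T ∩ (T \ Q) = {}
(T ∩ (T \ Q)) ∪ Q = {3,4,6,7,8,10,11,12}
(T ∩ S) △ ((T ∩ (T \ Q)) ∪ Q) = {3,4,6,7,10,11,12}

{3,4,6,7,10,11,12}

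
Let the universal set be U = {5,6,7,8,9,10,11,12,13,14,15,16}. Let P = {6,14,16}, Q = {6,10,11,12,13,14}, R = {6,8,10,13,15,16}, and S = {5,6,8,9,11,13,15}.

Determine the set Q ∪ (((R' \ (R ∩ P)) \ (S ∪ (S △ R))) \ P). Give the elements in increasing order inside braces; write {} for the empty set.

{6,7,10,11,12,13,14}

R' = {5,7,9,11,12,14}
R ∩ P = {6,16}
R' \ (R ∩ P) = {5,7,9,11,12,14}
S △ R = {5,9,10,11,16}
S ∪ (S △ R) = {5,6,8,9,10,11,13,15,16}
(R' \ (R ∩ P)) \ (S ∪ (S △ R)) = {7,12,14}
((R' \ (R ∩ P)) \ (S ∪ (S △ R))) \ P = {7,12}
Q ∪ (((R' \ (R ∩ P)) \ (S ∪ (S △ R))) \ P) = {6,7,10,11,12,13,14}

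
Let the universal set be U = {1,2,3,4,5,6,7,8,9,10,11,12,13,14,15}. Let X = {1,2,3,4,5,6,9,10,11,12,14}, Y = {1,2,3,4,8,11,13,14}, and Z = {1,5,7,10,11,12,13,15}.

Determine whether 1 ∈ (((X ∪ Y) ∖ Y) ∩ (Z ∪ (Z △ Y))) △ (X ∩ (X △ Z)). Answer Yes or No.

1 ∈ X and 1 ∈ Y, so 1 ∈ X ∪ Y
1 ∈ (X ∪ Y) and 1 ∈ Y, so 1 ∉ (X ∪ Y) ∖ Y
1 ∈ Z and 1 ∈ Y, so 1 ∉ Z △ Y
1 ∈ Z and 1 ∉ (Z △ Y), so 1 ∈ Z ∪ (Z △ Y)
1 ∉ ((X ∪ Y) ∖ Y) and 1 ∈ (Z ∪ (Z △ Y)), so 1 ∉ ((X ∪ Y) ∖ Y) ∩ (Z ∪ (Z △ Y))
1 ∈ X and 1 ∈ Z, so 1 ∉ X △ Z
1 ∈ X and 1 ∉ (X △ Z), so 1 ∉ X ∩ (X △ Z)
1 ∉ (((X ∪ Y) ∖ Y) ∩ (Z ∪ (Z △ Y))) and 1 ∉ (X ∩ (X △ Z)), so 1 ∉ (((X ∪ Y) ∖ Y) ∩ (Z ∪ (Z △ Y))) △ (X ∩ (X △ Z))

No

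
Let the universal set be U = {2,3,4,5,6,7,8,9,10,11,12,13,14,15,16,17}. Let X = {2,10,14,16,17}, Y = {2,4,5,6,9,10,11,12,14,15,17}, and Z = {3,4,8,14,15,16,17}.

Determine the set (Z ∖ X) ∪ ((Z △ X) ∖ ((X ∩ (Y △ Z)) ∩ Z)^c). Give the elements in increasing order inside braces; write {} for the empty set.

Z ∖ X = {3,4,8,15}
Z △ X = {2,3,4,8,10,15}
Y △ Z = {2,3,5,6,8,9,10,11,12,16}
X ∩ (Y △ Z) = {2,10,16}
(X ∩ (Y △ Z)) ∩ Z = {16}
((X ∩ (Y △ Z)) ∩ Z)^c = {2,3,4,5,6,7,8,9,10,11,12,13,14,15,17}
(Z △ X) ∖ ((X ∩ (Y △ Z)) ∩ Z)^c = {}
(Z ∖ X) ∪ ((Z △ X) ∖ ((X ∩ (Y △ Z)) ∩ Z)^c) = {3,4,8,15}

{3,4,8,15}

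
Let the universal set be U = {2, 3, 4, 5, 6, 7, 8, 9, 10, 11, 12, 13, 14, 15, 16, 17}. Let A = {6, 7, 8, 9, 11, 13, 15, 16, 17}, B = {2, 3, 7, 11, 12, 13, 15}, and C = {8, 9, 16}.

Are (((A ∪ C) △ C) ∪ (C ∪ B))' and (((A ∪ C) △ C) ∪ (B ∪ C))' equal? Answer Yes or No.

A ∪ C = {6, 7, 8, 9, 11, 13, 15, 16, 17}
(A ∪ C) △ C = {6, 7, 11, 13, 15, 17}
C ∪ B = {2, 3, 7, 8, 9, 11, 12, 13, 15, 16}
((A ∪ C) △ C) ∪ (C ∪ B) = {2, 3, 6, 7, 8, 9, 11, 12, 13, 15, 16, 17}
(((A ∪ C) △ C) ∪ (C ∪ B))' = {4, 5, 10, 14}
B ∪ C = {2, 3, 7, 8, 9, 11, 12, 13, 15, 16}
((A ∪ C) △ C) ∪ (B ∪ C) = {2, 3, 6, 7, 8, 9, 11, 12, 13, 15, 16, 17}
(((A ∪ C) △ C) ∪ (B ∪ C))' = {4, 5, 10, 14}
Both equal {4, 5, 10, 14}, so (((A ∪ C) △ C) ∪ (C ∪ B))' = (((A ∪ C) △ C) ∪ (B ∪ C))'.

Yes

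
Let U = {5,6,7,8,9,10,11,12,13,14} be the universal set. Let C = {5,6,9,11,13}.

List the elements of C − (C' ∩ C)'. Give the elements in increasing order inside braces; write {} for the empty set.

C' = {7,8,10,12,14}
C' ∩ C = {}
(C' ∩ C)' = {5,6,7,8,9,10,11,12,13,14}
C − (C' ∩ C)' = {}

{}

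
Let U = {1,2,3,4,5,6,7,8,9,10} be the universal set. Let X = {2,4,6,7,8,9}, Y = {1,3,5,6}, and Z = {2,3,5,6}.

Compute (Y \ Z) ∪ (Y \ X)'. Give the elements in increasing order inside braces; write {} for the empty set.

{1,2,4,6,7,8,9,10}

Y \ Z = {1}
Y \ X = {1,3,5}
(Y \ X)' = {2,4,6,7,8,9,10}
(Y \ Z) ∪ (Y \ X)' = {1,2,4,6,7,8,9,10}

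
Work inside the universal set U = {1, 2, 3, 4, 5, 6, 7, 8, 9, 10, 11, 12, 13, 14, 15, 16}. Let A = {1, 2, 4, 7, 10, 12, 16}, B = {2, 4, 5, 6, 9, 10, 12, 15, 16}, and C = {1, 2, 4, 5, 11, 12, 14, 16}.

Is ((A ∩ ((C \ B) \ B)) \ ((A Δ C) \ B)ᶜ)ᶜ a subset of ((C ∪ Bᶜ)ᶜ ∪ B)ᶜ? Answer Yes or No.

No

C \ B = {1, 11, 14}
(C \ B) \ B = {1, 11, 14}
A ∩ ((C \ B) \ B) = {1}
A Δ C = {5, 7, 10, 11, 14}
(A Δ C) \ B = {7, 11, 14}
((A Δ C) \ B)ᶜ = {1, 2, 3, 4, 5, 6, 8, 9, 10, 12, 13, 15, 16}
(A ∩ ((C \ B) \ B)) \ ((A Δ C) \ B)ᶜ = {}
((A ∩ ((C \ B) \ B)) \ ((A Δ C) \ B)ᶜ)ᶜ = {1, 2, 3, 4, 5, 6, 7, 8, 9, 10, 11, 12, 13, 14, 15, 16}
Bᶜ = {1, 3, 7, 8, 11, 13, 14}
C ∪ Bᶜ = {1, 2, 3, 4, 5, 7, 8, 11, 12, 13, 14, 16}
(C ∪ Bᶜ)ᶜ = {6, 9, 10, 15}
(C ∪ Bᶜ)ᶜ ∪ B = {2, 4, 5, 6, 9, 10, 12, 15, 16}
((C ∪ Bᶜ)ᶜ ∪ B)ᶜ = {1, 3, 7, 8, 11, 13, 14}
2 ∈ ((A ∩ ((C \ B) \ B)) \ ((A Δ C) \ B)ᶜ)ᶜ but 2 ∉ ((C ∪ Bᶜ)ᶜ ∪ B)ᶜ, so the inclusion fails.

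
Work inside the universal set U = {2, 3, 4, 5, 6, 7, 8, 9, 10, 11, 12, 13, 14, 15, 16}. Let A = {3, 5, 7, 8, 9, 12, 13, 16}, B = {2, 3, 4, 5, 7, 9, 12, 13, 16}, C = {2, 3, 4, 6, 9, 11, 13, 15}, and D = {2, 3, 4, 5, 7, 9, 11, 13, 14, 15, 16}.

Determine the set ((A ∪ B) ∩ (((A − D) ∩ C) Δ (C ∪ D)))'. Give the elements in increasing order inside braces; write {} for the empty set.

{6, 8, 10, 11, 12, 14, 15}

A ∪ B = {2, 3, 4, 5, 7, 8, 9, 12, 13, 16}
A − D = {8, 12}
(A − D) ∩ C = {}
C ∪ D = {2, 3, 4, 5, 6, 7, 9, 11, 13, 14, 15, 16}
((A − D) ∩ C) Δ (C ∪ D) = {2, 3, 4, 5, 6, 7, 9, 11, 13, 14, 15, 16}
(A ∪ B) ∩ (((A − D) ∩ C) Δ (C ∪ D)) = {2, 3, 4, 5, 7, 9, 13, 16}
((A ∪ B) ∩ (((A − D) ∩ C) Δ (C ∪ D)))' = {6, 8, 10, 11, 12, 14, 15}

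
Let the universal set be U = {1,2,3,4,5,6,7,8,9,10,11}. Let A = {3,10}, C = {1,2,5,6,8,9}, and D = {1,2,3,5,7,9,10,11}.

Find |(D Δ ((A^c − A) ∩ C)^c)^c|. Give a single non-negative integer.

6

A^c = {1,2,4,5,6,7,8,9,11}
A^c − A = {1,2,4,5,6,7,8,9,11}
(A^c − A) ∩ C = {1,2,5,6,8,9}
((A^c − A) ∩ C)^c = {3,4,7,10,11}
D Δ ((A^c − A) ∩ C)^c = {1,2,4,5,9}
(D Δ ((A^c − A) ∩ C)^c)^c = {3,6,7,8,10,11}
|(D Δ ((A^c − A) ∩ C)^c)^c| = 6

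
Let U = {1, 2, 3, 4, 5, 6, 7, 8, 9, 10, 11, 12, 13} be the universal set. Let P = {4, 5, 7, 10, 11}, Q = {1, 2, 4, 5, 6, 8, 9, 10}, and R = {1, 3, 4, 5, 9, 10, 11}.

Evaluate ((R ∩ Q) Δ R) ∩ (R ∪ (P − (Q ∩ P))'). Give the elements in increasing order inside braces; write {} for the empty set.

{3, 11}

R ∩ Q = {1, 4, 5, 9, 10}
(R ∩ Q) Δ R = {3, 11}
Q ∩ P = {4, 5, 10}
P − (Q ∩ P) = {7, 11}
(P − (Q ∩ P))' = {1, 2, 3, 4, 5, 6, 8, 9, 10, 12, 13}
R ∪ (P − (Q ∩ P))' = {1, 2, 3, 4, 5, 6, 8, 9, 10, 11, 12, 13}
((R ∩ Q) Δ R) ∩ (R ∪ (P − (Q ∩ P))') = {3, 11}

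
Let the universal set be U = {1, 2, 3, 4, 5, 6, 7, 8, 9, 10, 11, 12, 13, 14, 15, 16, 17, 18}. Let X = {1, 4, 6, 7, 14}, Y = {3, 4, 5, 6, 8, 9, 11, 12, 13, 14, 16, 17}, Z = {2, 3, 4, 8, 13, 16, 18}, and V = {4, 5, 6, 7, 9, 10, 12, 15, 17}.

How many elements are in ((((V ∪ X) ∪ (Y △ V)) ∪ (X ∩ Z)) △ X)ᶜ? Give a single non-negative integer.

7

V ∪ X = {1, 4, 5, 6, 7, 9, 10, 12, 14, 15, 17}
Y △ V = {3, 7, 8, 10, 11, 13, 14, 15, 16}
(V ∪ X) ∪ (Y △ V) = {1, 3, 4, 5, 6, 7, 8, 9, 10, 11, 12, 13, 14, 15, 16, 17}
X ∩ Z = {4}
((V ∪ X) ∪ (Y △ V)) ∪ (X ∩ Z) = {1, 3, 4, 5, 6, 7, 8, 9, 10, 11, 12, 13, 14, 15, 16, 17}
(((V ∪ X) ∪ (Y △ V)) ∪ (X ∩ Z)) △ X = {3, 5, 8, 9, 10, 11, 12, 13, 15, 16, 17}
((((V ∪ X) ∪ (Y △ V)) ∪ (X ∩ Z)) △ X)ᶜ = {1, 2, 4, 6, 7, 14, 18}
|((((V ∪ X) ∪ (Y △ V)) ∪ (X ∩ Z)) △ X)ᶜ| = 7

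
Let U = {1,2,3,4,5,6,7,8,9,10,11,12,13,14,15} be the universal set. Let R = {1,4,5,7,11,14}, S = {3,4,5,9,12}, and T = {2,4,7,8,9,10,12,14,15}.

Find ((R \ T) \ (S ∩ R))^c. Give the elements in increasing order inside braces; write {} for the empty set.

R \ T = {1,5,11}
S ∩ R = {4,5}
(R \ T) \ (S ∩ R) = {1,11}
((R \ T) \ (S ∩ R))^c = {2,3,4,5,6,7,8,9,10,12,13,14,15}

{2,3,4,5,6,7,8,9,10,12,13,14,15}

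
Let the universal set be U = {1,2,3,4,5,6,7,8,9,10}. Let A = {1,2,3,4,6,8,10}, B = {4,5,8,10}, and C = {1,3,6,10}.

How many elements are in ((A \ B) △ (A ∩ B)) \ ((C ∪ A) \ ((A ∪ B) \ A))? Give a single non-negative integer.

0

A \ B = {1,2,3,6}
A ∩ B = {4,8,10}
(A \ B) △ (A ∩ B) = {1,2,3,4,6,8,10}
C ∪ A = {1,2,3,4,6,8,10}
A ∪ B = {1,2,3,4,5,6,8,10}
(A ∪ B) \ A = {5}
(C ∪ A) \ ((A ∪ B) \ A) = {1,2,3,4,6,8,10}
((A \ B) △ (A ∩ B)) \ ((C ∪ A) \ ((A ∪ B) \ A)) = {}
|((A \ B) △ (A ∩ B)) \ ((C ∪ A) \ ((A ∪ B) \ A))| = 0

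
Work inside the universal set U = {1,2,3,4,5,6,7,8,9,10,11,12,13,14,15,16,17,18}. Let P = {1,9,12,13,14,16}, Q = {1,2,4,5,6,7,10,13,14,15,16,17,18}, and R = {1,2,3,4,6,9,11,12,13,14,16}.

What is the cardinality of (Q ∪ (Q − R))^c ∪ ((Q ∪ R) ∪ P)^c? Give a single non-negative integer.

Q − R = {5,7,10,15,17,18}
Q ∪ (Q − R) = {1,2,4,5,6,7,10,13,14,15,16,17,18}
(Q ∪ (Q − R))^c = {3,8,9,11,12}
Q ∪ R = {1,2,3,4,5,6,7,9,10,11,12,13,14,15,16,17,18}
(Q ∪ R) ∪ P = {1,2,3,4,5,6,7,9,10,11,12,13,14,15,16,17,18}
((Q ∪ R) ∪ P)^c = {8}
(Q ∪ (Q − R))^c ∪ ((Q ∪ R) ∪ P)^c = {3,8,9,11,12}
|(Q ∪ (Q − R))^c ∪ ((Q ∪ R) ∪ P)^c| = 5

5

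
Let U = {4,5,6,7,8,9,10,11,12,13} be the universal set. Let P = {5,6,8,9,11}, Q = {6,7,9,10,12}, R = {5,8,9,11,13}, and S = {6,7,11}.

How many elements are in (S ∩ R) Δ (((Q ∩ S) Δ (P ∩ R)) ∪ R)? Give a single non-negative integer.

6

S ∩ R = {11}
Q ∩ S = {6,7}
P ∩ R = {5,8,9,11}
(Q ∩ S) Δ (P ∩ R) = {5,6,7,8,9,11}
((Q ∩ S) Δ (P ∩ R)) ∪ R = {5,6,7,8,9,11,13}
(S ∩ R) Δ (((Q ∩ S) Δ (P ∩ R)) ∪ R) = {5,6,7,8,9,13}
|(S ∩ R) Δ (((Q ∩ S) Δ (P ∩ R)) ∪ R)| = 6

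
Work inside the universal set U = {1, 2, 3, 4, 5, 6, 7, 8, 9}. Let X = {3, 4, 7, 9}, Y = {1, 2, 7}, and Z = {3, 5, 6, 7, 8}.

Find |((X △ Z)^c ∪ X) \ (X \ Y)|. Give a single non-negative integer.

3

X △ Z = {4, 5, 6, 8, 9}
(X △ Z)^c = {1, 2, 3, 7}
(X △ Z)^c ∪ X = {1, 2, 3, 4, 7, 9}
X \ Y = {3, 4, 9}
((X △ Z)^c ∪ X) \ (X \ Y) = {1, 2, 7}
|((X △ Z)^c ∪ X) \ (X \ Y)| = 3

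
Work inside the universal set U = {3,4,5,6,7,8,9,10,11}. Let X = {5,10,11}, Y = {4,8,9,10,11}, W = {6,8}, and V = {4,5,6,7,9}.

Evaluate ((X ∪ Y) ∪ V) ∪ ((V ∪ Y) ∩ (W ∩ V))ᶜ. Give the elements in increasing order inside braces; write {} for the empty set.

X ∪ Y = {4,5,8,9,10,11}
(X ∪ Y) ∪ V = {4,5,6,7,8,9,10,11}
V ∪ Y = {4,5,6,7,8,9,10,11}
W ∩ V = {6}
(V ∪ Y) ∩ (W ∩ V) = {6}
((V ∪ Y) ∩ (W ∩ V))ᶜ = {3,4,5,7,8,9,10,11}
((X ∪ Y) ∪ V) ∪ ((V ∪ Y) ∩ (W ∩ V))ᶜ = {3,4,5,6,7,8,9,10,11}

{3,4,5,6,7,8,9,10,11}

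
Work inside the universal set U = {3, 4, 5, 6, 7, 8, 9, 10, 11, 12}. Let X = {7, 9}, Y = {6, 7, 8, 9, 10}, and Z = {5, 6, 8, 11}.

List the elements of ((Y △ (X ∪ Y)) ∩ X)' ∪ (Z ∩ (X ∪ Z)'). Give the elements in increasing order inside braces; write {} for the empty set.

X ∪ Y = {6, 7, 8, 9, 10}
Y △ (X ∪ Y) = {}
(Y △ (X ∪ Y)) ∩ X = {}
((Y △ (X ∪ Y)) ∩ X)' = {3, 4, 5, 6, 7, 8, 9, 10, 11, 12}
X ∪ Z = {5, 6, 7, 8, 9, 11}
(X ∪ Z)' = {3, 4, 10, 12}
Z ∩ (X ∪ Z)' = {}
((Y △ (X ∪ Y)) ∩ X)' ∪ (Z ∩ (X ∪ Z)') = {3, 4, 5, 6, 7, 8, 9, 10, 11, 12}

{3, 4, 5, 6, 7, 8, 9, 10, 11, 12}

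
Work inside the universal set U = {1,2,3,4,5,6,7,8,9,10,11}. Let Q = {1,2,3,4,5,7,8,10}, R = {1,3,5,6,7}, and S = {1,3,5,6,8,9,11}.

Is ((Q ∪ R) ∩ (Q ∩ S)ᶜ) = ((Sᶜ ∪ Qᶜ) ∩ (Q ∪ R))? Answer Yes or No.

Q ∪ R = {1,2,3,4,5,6,7,8,10}
Q ∩ S = {1,3,5,8}
(Q ∩ S)ᶜ = {2,4,6,7,9,10,11}
(Q ∪ R) ∩ (Q ∩ S)ᶜ = {2,4,6,7,10}
Sᶜ = {2,4,7,10}
Qᶜ = {6,9,11}
Sᶜ ∪ Qᶜ = {2,4,6,7,9,10,11}
(Sᶜ ∪ Qᶜ) ∩ (Q ∪ R) = {2,4,6,7,10}
Both equal {2,4,6,7,10}, so (Q ∪ R) ∩ (Q ∩ S)ᶜ = (Sᶜ ∪ Qᶜ) ∩ (Q ∪ R).

Yes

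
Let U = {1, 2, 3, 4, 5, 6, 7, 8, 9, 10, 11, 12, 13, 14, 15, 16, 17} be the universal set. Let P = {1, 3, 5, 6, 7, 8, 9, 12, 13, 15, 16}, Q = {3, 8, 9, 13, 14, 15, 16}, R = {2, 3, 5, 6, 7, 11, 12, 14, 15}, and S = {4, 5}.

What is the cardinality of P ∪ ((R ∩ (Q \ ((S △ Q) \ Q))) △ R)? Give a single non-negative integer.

13

S △ Q = {3, 4, 5, 8, 9, 13, 14, 15, 16}
(S △ Q) \ Q = {4, 5}
Q \ ((S △ Q) \ Q) = {3, 8, 9, 13, 14, 15, 16}
R ∩ (Q \ ((S △ Q) \ Q)) = {3, 14, 15}
(R ∩ (Q \ ((S △ Q) \ Q))) △ R = {2, 5, 6, 7, 11, 12}
P ∪ ((R ∩ (Q \ ((S △ Q) \ Q))) △ R) = {1, 2, 3, 5, 6, 7, 8, 9, 11, 12, 13, 15, 16}
|P ∪ ((R ∩ (Q \ ((S △ Q) \ Q))) △ R)| = 13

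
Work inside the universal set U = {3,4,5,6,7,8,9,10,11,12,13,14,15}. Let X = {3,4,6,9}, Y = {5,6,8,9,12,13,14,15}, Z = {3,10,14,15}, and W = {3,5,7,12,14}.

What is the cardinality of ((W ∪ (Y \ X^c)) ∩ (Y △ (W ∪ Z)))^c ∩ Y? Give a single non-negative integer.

X^c = {5,7,8,10,11,12,13,14,15}
Y \ X^c = {6,9}
W ∪ (Y \ X^c) = {3,5,6,7,9,12,14}
W ∪ Z = {3,5,7,10,12,14,15}
Y △ (W ∪ Z) = {3,6,7,8,9,10,13}
(W ∪ (Y \ X^c)) ∩ (Y △ (W ∪ Z)) = {3,6,7,9}
((W ∪ (Y \ X^c)) ∩ (Y △ (W ∪ Z)))^c = {4,5,8,10,11,12,13,14,15}
((W ∪ (Y \ X^c)) ∩ (Y △ (W ∪ Z)))^c ∩ Y = {5,8,12,13,14,15}
|((W ∪ (Y \ X^c)) ∩ (Y △ (W ∪ Z)))^c ∩ Y| = 6

6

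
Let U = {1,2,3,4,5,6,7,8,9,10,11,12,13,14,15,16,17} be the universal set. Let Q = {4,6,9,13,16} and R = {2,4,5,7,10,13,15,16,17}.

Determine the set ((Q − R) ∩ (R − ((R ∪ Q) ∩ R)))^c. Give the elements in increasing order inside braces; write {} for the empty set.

Q − R = {6,9}
R ∪ Q = {2,4,5,6,7,9,10,13,15,16,17}
(R ∪ Q) ∩ R = {2,4,5,7,10,13,15,16,17}
R − ((R ∪ Q) ∩ R) = {}
(Q − R) ∩ (R − ((R ∪ Q) ∩ R)) = {}
((Q − R) ∩ (R − ((R ∪ Q) ∩ R)))^c = {1,2,3,4,5,6,7,8,9,10,11,12,13,14,15,16,17}

{1,2,3,4,5,6,7,8,9,10,11,12,13,14,15,16,17}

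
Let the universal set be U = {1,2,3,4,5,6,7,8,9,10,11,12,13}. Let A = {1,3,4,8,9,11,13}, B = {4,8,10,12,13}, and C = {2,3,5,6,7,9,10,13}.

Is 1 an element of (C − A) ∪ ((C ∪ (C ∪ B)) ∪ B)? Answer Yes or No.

1 ∉ C and 1 ∈ A, so 1 ∉ C − A
1 ∉ C and 1 ∉ B, so 1 ∉ C ∪ B
1 ∉ C and 1 ∉ (C ∪ B), so 1 ∉ C ∪ (C ∪ B)
1 ∉ (C ∪ (C ∪ B)) and 1 ∉ B, so 1 ∉ (C ∪ (C ∪ B)) ∪ B
1 ∉ (C − A) and 1 ∉ ((C ∪ (C ∪ B)) ∪ B), so 1 ∉ (C − A) ∪ ((C ∪ (C ∪ B)) ∪ B)

No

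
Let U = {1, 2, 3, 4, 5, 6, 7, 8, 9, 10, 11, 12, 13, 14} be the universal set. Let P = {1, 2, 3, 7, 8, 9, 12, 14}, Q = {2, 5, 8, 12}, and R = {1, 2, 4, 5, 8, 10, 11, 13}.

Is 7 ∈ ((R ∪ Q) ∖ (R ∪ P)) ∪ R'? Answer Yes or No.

Yes

7 ∉ R and 7 ∉ Q, so 7 ∉ R ∪ Q
7 ∉ R and 7 ∈ P, so 7 ∈ R ∪ P
7 ∉ (R ∪ Q) and 7 ∈ (R ∪ P), so 7 ∉ (R ∪ Q) ∖ (R ∪ P)
7 ∉ R, so 7 ∈ R'
7 ∉ ((R ∪ Q) ∖ (R ∪ P)) and 7 ∈ R', so 7 ∈ ((R ∪ Q) ∖ (R ∪ P)) ∪ R'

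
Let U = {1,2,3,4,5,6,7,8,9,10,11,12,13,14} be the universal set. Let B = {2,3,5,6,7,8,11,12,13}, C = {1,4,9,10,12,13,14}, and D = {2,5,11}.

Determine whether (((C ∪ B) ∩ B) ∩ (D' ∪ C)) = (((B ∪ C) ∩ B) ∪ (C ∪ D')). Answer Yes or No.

No

C ∪ B = {1,2,3,4,5,6,7,8,9,10,11,12,13,14}
(C ∪ B) ∩ B = {2,3,5,6,7,8,11,12,13}
D' = {1,3,4,6,7,8,9,10,12,13,14}
D' ∪ C = {1,3,4,6,7,8,9,10,12,13,14}
((C ∪ B) ∩ B) ∩ (D' ∪ C) = {3,6,7,8,12,13}
B ∪ C = {1,2,3,4,5,6,7,8,9,10,11,12,13,14}
(B ∪ C) ∩ B = {2,3,5,6,7,8,11,12,13}
C ∪ D' = {1,3,4,6,7,8,9,10,12,13,14}
((B ∪ C) ∩ B) ∪ (C ∪ D') = {1,2,3,4,5,6,7,8,9,10,11,12,13,14}
1 ∈ ((B ∪ C) ∩ B) ∪ (C ∪ D') but 1 ∉ ((C ∪ B) ∩ B) ∩ (D' ∪ C), so they differ.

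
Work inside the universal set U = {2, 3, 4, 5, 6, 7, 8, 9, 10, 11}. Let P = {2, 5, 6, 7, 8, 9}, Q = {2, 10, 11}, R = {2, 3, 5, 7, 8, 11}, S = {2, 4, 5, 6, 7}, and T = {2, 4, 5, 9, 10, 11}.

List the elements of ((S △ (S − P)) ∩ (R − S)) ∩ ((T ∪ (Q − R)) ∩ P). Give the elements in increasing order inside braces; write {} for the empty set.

{}

S − P = {4}
S △ (S − P) = {2, 5, 6, 7}
R − S = {3, 8, 11}
(S △ (S − P)) ∩ (R − S) = {}
Q − R = {10}
T ∪ (Q − R) = {2, 4, 5, 9, 10, 11}
(T ∪ (Q − R)) ∩ P = {2, 5, 9}
((S △ (S − P)) ∩ (R − S)) ∩ ((T ∪ (Q − R)) ∩ P) = {}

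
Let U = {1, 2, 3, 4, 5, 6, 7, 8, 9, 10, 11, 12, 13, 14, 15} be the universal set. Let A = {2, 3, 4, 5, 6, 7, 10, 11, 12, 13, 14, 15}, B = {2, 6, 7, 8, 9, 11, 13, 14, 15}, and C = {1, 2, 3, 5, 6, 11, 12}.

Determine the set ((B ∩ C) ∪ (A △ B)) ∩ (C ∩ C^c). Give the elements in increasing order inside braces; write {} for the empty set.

B ∩ C = {2, 6, 11}
A △ B = {3, 4, 5, 8, 9, 10, 12}
(B ∩ C) ∪ (A △ B) = {2, 3, 4, 5, 6, 8, 9, 10, 11, 12}
C^c = {4, 7, 8, 9, 10, 13, 14, 15}
C ∩ C^c = {}
((B ∩ C) ∪ (A △ B)) ∩ (C ∩ C^c) = {}

{}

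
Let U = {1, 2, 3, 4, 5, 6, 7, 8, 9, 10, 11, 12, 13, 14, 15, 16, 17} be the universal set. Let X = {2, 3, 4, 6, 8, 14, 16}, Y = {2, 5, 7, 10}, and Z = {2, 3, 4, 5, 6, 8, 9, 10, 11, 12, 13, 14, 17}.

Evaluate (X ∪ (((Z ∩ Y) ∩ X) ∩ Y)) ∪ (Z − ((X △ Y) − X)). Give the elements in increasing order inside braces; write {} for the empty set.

{2, 3, 4, 6, 8, 9, 11, 12, 13, 14, 16, 17}

Z ∩ Y = {2, 5, 10}
(Z ∩ Y) ∩ X = {2}
((Z ∩ Y) ∩ X) ∩ Y = {2}
X ∪ (((Z ∩ Y) ∩ X) ∩ Y) = {2, 3, 4, 6, 8, 14, 16}
X △ Y = {3, 4, 5, 6, 7, 8, 10, 14, 16}
(X △ Y) − X = {5, 7, 10}
Z − ((X △ Y) − X) = {2, 3, 4, 6, 8, 9, 11, 12, 13, 14, 17}
(X ∪ (((Z ∩ Y) ∩ X) ∩ Y)) ∪ (Z − ((X △ Y) − X)) = {2, 3, 4, 6, 8, 9, 11, 12, 13, 14, 16, 17}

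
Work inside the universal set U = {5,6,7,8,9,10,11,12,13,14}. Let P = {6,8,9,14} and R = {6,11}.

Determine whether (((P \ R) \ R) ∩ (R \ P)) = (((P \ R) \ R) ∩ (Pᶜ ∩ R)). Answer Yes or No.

P \ R = {8,9,14}
(P \ R) \ R = {8,9,14}
R \ P = {11}
((P \ R) \ R) ∩ (R \ P) = {}
Pᶜ = {5,7,10,11,12,13}
Pᶜ ∩ R = {11}
((P \ R) \ R) ∩ (Pᶜ ∩ R) = {}
Both equal {}, so ((P \ R) \ R) ∩ (R \ P) = ((P \ R) \ R) ∩ (Pᶜ ∩ R).

Yes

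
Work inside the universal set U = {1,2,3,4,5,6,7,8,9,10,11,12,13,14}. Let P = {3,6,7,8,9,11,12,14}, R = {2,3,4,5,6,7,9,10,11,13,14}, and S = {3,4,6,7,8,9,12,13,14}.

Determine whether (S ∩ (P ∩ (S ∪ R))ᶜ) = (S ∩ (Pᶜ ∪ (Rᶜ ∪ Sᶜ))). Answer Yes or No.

S ∪ R = {2,3,4,5,6,7,8,9,10,11,12,13,14}
P ∩ (S ∪ R) = {3,6,7,8,9,11,12,14}
(P ∩ (S ∪ R))ᶜ = {1,2,4,5,10,13}
S ∩ (P ∩ (S ∪ R))ᶜ = {4,13}
Pᶜ = {1,2,4,5,10,13}
Rᶜ = {1,8,12}
Sᶜ = {1,2,5,10,11}
Rᶜ ∪ Sᶜ = {1,2,5,8,10,11,12}
Pᶜ ∪ (Rᶜ ∪ Sᶜ) = {1,2,4,5,8,10,11,12,13}
S ∩ (Pᶜ ∪ (Rᶜ ∪ Sᶜ)) = {4,8,12,13}
8 ∈ S ∩ (Pᶜ ∪ (Rᶜ ∪ Sᶜ)) but 8 ∉ S ∩ (P ∩ (S ∪ R))ᶜ, so they differ.

No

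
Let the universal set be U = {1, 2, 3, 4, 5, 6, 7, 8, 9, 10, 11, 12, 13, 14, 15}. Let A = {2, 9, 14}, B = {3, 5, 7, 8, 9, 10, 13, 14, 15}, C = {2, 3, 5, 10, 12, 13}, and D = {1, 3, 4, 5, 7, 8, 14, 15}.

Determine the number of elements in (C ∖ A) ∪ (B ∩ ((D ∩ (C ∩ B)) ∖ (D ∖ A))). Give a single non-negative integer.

5

C ∖ A = {3, 5, 10, 12, 13}
C ∩ B = {3, 5, 10, 13}
D ∩ (C ∩ B) = {3, 5}
D ∖ A = {1, 3, 4, 5, 7, 8, 15}
(D ∩ (C ∩ B)) ∖ (D ∖ A) = {}
B ∩ ((D ∩ (C ∩ B)) ∖ (D ∖ A)) = {}
(C ∖ A) ∪ (B ∩ ((D ∩ (C ∩ B)) ∖ (D ∖ A))) = {3, 5, 10, 12, 13}
|(C ∖ A) ∪ (B ∩ ((D ∩ (C ∩ B)) ∖ (D ∖ A)))| = 5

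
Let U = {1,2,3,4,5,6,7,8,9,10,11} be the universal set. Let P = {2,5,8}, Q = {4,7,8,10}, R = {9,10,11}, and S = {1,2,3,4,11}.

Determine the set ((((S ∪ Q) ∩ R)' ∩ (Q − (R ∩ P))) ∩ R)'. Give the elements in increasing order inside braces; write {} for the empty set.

{1,2,3,4,5,6,7,8,9,10,11}

S ∪ Q = {1,2,3,4,7,8,10,11}
(S ∪ Q) ∩ R = {10,11}
((S ∪ Q) ∩ R)' = {1,2,3,4,5,6,7,8,9}
R ∩ P = {}
Q − (R ∩ P) = {4,7,8,10}
((S ∪ Q) ∩ R)' ∩ (Q − (R ∩ P)) = {4,7,8}
(((S ∪ Q) ∩ R)' ∩ (Q − (R ∩ P))) ∩ R = {}
((((S ∪ Q) ∩ R)' ∩ (Q − (R ∩ P))) ∩ R)' = {1,2,3,4,5,6,7,8,9,10,11}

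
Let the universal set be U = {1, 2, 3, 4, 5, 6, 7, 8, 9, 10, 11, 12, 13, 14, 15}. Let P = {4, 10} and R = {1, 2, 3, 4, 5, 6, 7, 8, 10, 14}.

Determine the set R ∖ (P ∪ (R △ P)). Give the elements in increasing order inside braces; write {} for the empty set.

{}

R △ P = {1, 2, 3, 5, 6, 7, 8, 14}
P ∪ (R △ P) = {1, 2, 3, 4, 5, 6, 7, 8, 10, 14}
R ∖ (P ∪ (R △ P)) = {}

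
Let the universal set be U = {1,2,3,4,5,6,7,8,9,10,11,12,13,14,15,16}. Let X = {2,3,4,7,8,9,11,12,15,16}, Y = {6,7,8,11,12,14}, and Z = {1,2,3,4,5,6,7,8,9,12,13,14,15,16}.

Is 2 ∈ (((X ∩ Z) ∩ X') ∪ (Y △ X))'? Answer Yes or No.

2 ∈ X and 2 ∈ Z, so 2 ∈ X ∩ Z
2 ∈ X, so 2 ∉ X'
2 ∈ (X ∩ Z) and 2 ∉ X', so 2 ∉ (X ∩ Z) ∩ X'
2 ∉ Y and 2 ∈ X, so 2 ∈ Y △ X
2 ∉ ((X ∩ Z) ∩ X') and 2 ∈ (Y △ X), so 2 ∈ ((X ∩ Z) ∩ X') ∪ (Y △ X)
2 ∉ (((X ∩ Z) ∩ X') ∪ (Y △ X))' since 2 ∈ (((X ∩ Z) ∩ X') ∪ (Y △ X))

No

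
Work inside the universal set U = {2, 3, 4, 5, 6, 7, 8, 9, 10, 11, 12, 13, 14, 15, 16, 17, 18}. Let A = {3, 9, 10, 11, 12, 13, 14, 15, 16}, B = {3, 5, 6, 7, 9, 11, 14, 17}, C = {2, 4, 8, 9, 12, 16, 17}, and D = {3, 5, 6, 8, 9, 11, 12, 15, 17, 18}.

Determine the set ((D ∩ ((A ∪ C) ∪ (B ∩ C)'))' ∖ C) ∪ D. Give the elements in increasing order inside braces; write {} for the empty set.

A ∪ C = {2, 3, 4, 8, 9, 10, 11, 12, 13, 14, 15, 16, 17}
B ∩ C = {9, 17}
(B ∩ C)' = {2, 3, 4, 5, 6, 7, 8, 10, 11, 12, 13, 14, 15, 16, 18}
(A ∪ C) ∪ (B ∩ C)' = {2, 3, 4, 5, 6, 7, 8, 9, 10, 11, 12, 13, 14, 15, 16, 17, 18}
D ∩ ((A ∪ C) ∪ (B ∩ C)') = {3, 5, 6, 8, 9, 11, 12, 15, 17, 18}
(D ∩ ((A ∪ C) ∪ (B ∩ C)'))' = {2, 4, 7, 10, 13, 14, 16}
(D ∩ ((A ∪ C) ∪ (B ∩ C)'))' ∖ C = {7, 10, 13, 14}
((D ∩ ((A ∪ C) ∪ (B ∩ C)'))' ∖ C) ∪ D = {3, 5, 6, 7, 8, 9, 10, 11, 12, 13, 14, 15, 17, 18}

{3, 5, 6, 7, 8, 9, 10, 11, 12, 13, 14, 15, 17, 18}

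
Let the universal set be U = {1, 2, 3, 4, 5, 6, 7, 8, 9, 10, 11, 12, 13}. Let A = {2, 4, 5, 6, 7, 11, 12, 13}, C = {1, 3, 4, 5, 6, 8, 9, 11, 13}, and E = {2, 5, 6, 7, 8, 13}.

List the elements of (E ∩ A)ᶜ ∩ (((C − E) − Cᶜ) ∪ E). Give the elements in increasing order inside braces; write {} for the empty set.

{1, 3, 4, 8, 9, 11}

E ∩ A = {2, 5, 6, 7, 13}
(E ∩ A)ᶜ = {1, 3, 4, 8, 9, 10, 11, 12}
C − E = {1, 3, 4, 9, 11}
Cᶜ = {2, 7, 10, 12}
(C − E) − Cᶜ = {1, 3, 4, 9, 11}
((C − E) − Cᶜ) ∪ E = {1, 2, 3, 4, 5, 6, 7, 8, 9, 11, 13}
(E ∩ A)ᶜ ∩ (((C − E) − Cᶜ) ∪ E) = {1, 3, 4, 8, 9, 11}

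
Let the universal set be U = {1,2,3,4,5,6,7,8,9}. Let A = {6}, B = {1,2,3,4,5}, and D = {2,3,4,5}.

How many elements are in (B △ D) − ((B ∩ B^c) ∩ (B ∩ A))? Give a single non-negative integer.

B △ D = {1}
B^c = {6,7,8,9}
B ∩ B^c = {}
B ∩ A = {}
(B ∩ B^c) ∩ (B ∩ A) = {}
(B △ D) − ((B ∩ B^c) ∩ (B ∩ A)) = {1}
|(B △ D) − ((B ∩ B^c) ∩ (B ∩ A))| = 1

1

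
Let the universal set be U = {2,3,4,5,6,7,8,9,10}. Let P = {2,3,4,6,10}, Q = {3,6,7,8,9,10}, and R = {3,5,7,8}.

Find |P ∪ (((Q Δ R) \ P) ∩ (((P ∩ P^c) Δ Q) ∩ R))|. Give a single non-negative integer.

Q Δ R = {5,6,9,10}
(Q Δ R) \ P = {5,9}
P^c = {5,7,8,9}
P ∩ P^c = {}
(P ∩ P^c) Δ Q = {3,6,7,8,9,10}
((P ∩ P^c) Δ Q) ∩ R = {3,7,8}
((Q Δ R) \ P) ∩ (((P ∩ P^c) Δ Q) ∩ R) = {}
P ∪ (((Q Δ R) \ P) ∩ (((P ∩ P^c) Δ Q) ∩ R)) = {2,3,4,6,10}
|P ∪ (((Q Δ R) \ P) ∩ (((P ∩ P^c) Δ Q) ∩ R))| = 5

5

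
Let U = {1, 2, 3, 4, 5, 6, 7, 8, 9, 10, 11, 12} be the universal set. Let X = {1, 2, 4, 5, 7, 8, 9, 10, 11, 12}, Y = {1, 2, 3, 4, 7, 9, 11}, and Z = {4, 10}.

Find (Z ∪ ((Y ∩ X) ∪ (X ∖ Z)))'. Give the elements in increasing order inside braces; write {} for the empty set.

{3, 6}

Y ∩ X = {1, 2, 4, 7, 9, 11}
X ∖ Z = {1, 2, 5, 7, 8, 9, 11, 12}
(Y ∩ X) ∪ (X ∖ Z) = {1, 2, 4, 5, 7, 8, 9, 11, 12}
Z ∪ ((Y ∩ X) ∪ (X ∖ Z)) = {1, 2, 4, 5, 7, 8, 9, 10, 11, 12}
(Z ∪ ((Y ∩ X) ∪ (X ∖ Z)))' = {3, 6}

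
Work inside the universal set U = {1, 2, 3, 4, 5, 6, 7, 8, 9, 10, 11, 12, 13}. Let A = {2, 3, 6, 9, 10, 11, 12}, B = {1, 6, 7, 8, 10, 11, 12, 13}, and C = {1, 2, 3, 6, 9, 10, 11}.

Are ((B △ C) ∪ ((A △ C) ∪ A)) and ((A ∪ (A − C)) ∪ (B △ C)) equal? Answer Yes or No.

B △ C = {2, 3, 7, 8, 9, 12, 13}
A △ C = {1, 12}
(A △ C) ∪ A = {1, 2, 3, 6, 9, 10, 11, 12}
(B △ C) ∪ ((A △ C) ∪ A) = {1, 2, 3, 6, 7, 8, 9, 10, 11, 12, 13}
A − C = {12}
A ∪ (A − C) = {2, 3, 6, 9, 10, 11, 12}
(A ∪ (A − C)) ∪ (B △ C) = {2, 3, 6, 7, 8, 9, 10, 11, 12, 13}
1 ∈ (B △ C) ∪ ((A △ C) ∪ A) but 1 ∉ (A ∪ (A − C)) ∪ (B △ C), so they differ.

No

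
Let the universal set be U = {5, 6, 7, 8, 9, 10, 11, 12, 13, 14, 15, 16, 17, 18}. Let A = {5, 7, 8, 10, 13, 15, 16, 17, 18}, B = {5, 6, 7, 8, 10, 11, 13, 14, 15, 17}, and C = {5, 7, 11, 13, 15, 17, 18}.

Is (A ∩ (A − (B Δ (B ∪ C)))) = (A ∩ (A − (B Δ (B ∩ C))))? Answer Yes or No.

No

B ∪ C = {5, 6, 7, 8, 10, 11, 13, 14, 15, 17, 18}
B Δ (B ∪ C) = {18}
A − (B Δ (B ∪ C)) = {5, 7, 8, 10, 13, 15, 16, 17}
A ∩ (A − (B Δ (B ∪ C))) = {5, 7, 8, 10, 13, 15, 16, 17}
B ∩ C = {5, 7, 11, 13, 15, 17}
B Δ (B ∩ C) = {6, 8, 10, 14}
A − (B Δ (B ∩ C)) = {5, 7, 13, 15, 16, 17, 18}
A ∩ (A − (B Δ (B ∩ C))) = {5, 7, 13, 15, 16, 17, 18}
8 ∈ A ∩ (A − (B Δ (B ∪ C))) but 8 ∉ A ∩ (A − (B Δ (B ∩ C))), so they differ.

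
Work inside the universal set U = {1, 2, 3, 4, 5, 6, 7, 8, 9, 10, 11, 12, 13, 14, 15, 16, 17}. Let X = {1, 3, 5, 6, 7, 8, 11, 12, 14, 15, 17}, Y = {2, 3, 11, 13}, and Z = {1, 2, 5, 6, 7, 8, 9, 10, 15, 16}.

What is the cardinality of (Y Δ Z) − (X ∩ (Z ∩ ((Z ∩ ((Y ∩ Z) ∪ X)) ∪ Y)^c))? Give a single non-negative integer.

Y Δ Z = {1, 3, 5, 6, 7, 8, 9, 10, 11, 13, 15, 16}
Y ∩ Z = {2}
(Y ∩ Z) ∪ X = {1, 2, 3, 5, 6, 7, 8, 11, 12, 14, 15, 17}
Z ∩ ((Y ∩ Z) ∪ X) = {1, 2, 5, 6, 7, 8, 15}
(Z ∩ ((Y ∩ Z) ∪ X)) ∪ Y = {1, 2, 3, 5, 6, 7, 8, 11, 13, 15}
((Z ∩ ((Y ∩ Z) ∪ X)) ∪ Y)^c = {4, 9, 10, 12, 14, 16, 17}
Z ∩ ((Z ∩ ((Y ∩ Z) ∪ X)) ∪ Y)^c = {9, 10, 16}
X ∩ (Z ∩ ((Z ∩ ((Y ∩ Z) ∪ X)) ∪ Y)^c) = {}
(Y Δ Z) − (X ∩ (Z ∩ ((Z ∩ ((Y ∩ Z) ∪ X)) ∪ Y)^c)) = {1, 3, 5, 6, 7, 8, 9, 10, 11, 13, 15, 16}
|(Y Δ Z) − (X ∩ (Z ∩ ((Z ∩ ((Y ∩ Z) ∪ X)) ∪ Y)^c))| = 12

12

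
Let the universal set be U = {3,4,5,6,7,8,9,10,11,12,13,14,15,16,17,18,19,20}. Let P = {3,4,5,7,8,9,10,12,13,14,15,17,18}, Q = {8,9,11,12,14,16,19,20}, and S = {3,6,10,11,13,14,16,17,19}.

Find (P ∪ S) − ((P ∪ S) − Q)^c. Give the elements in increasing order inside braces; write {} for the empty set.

{3,4,5,6,7,10,13,15,17,18}

P ∪ S = {3,4,5,6,7,8,9,10,11,12,13,14,15,16,17,18,19}
(P ∪ S) − Q = {3,4,5,6,7,10,13,15,17,18}
((P ∪ S) − Q)^c = {8,9,11,12,14,16,19,20}
(P ∪ S) − ((P ∪ S) − Q)^c = {3,4,5,6,7,10,13,15,17,18}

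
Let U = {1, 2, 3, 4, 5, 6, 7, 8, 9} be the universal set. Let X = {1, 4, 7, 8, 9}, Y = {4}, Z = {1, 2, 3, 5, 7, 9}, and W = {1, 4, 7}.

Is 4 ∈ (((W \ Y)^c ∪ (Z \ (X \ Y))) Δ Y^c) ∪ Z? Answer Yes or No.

4 ∈ W and 4 ∈ Y, so 4 ∉ W \ Y
4 ∈ (W \ Y)^c since 4 ∉ (W \ Y)
4 ∈ X and 4 ∈ Y, so 4 ∉ X \ Y
4 ∉ Z and 4 ∉ (X \ Y), so 4 ∉ Z \ (X \ Y)
4 ∈ (W \ Y)^c and 4 ∉ (Z \ (X \ Y)), so 4 ∈ (W \ Y)^c ∪ (Z \ (X \ Y))
4 ∈ Y, so 4 ∉ Y^c
4 ∈ ((W \ Y)^c ∪ (Z \ (X \ Y))) and 4 ∉ Y^c, so 4 ∈ ((W \ Y)^c ∪ (Z \ (X \ Y))) Δ Y^c
4 ∈ (((W \ Y)^c ∪ (Z \ (X \ Y))) Δ Y^c) and 4 ∉ Z, so 4 ∈ (((W \ Y)^c ∪ (Z \ (X \ Y))) Δ Y^c) ∪ Z

Yes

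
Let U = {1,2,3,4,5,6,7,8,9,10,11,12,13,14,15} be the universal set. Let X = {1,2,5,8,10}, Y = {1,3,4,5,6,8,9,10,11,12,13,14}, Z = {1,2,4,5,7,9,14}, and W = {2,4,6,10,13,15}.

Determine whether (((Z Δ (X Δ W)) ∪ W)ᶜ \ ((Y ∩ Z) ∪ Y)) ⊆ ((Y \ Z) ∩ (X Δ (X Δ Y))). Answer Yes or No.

Yes

X Δ W = {1,4,5,6,8,13,15}
Z Δ (X Δ W) = {2,6,7,8,9,13,14,15}
(Z Δ (X Δ W)) ∪ W = {2,4,6,7,8,9,10,13,14,15}
((Z Δ (X Δ W)) ∪ W)ᶜ = {1,3,5,11,12}
Y ∩ Z = {1,4,5,9,14}
(Y ∩ Z) ∪ Y = {1,3,4,5,6,8,9,10,11,12,13,14}
((Z Δ (X Δ W)) ∪ W)ᶜ \ ((Y ∩ Z) ∪ Y) = {}
Y \ Z = {3,6,8,10,11,12,13}
X Δ Y = {2,3,4,6,9,11,12,13,14}
X Δ (X Δ Y) = {1,3,4,5,6,8,9,10,11,12,13,14}
(Y \ Z) ∩ (X Δ (X Δ Y)) = {3,6,8,10,11,12,13}
Every element of {} is in {3,6,8,10,11,12,13}, so ((Z Δ (X Δ W)) ∪ W)ᶜ \ ((Y ∩ Z) ∪ Y) ⊆ (Y \ Z) ∩ (X Δ (X Δ Y)).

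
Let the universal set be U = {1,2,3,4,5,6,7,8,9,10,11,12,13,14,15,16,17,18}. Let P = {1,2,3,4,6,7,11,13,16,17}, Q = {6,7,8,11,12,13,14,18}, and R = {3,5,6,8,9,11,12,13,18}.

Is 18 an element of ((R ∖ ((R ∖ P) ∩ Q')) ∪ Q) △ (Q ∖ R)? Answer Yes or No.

18 ∈ R and 18 ∉ P, so 18 ∈ R ∖ P
18 ∈ Q, so 18 ∉ Q'
18 ∈ (R ∖ P) and 18 ∉ Q', so 18 ∉ (R ∖ P) ∩ Q'
18 ∈ R and 18 ∉ ((R ∖ P) ∩ Q'), so 18 ∈ R ∖ ((R ∖ P) ∩ Q')
18 ∈ (R ∖ ((R ∖ P) ∩ Q')) and 18 ∈ Q, so 18 ∈ (R ∖ ((R ∖ P) ∩ Q')) ∪ Q
18 ∈ Q and 18 ∈ R, so 18 ∉ Q ∖ R
18 ∈ ((R ∖ ((R ∖ P) ∩ Q')) ∪ Q) and 18 ∉ (Q ∖ R), so 18 ∈ ((R ∖ ((R ∖ P) ∩ Q')) ∪ Q) △ (Q ∖ R)

Yes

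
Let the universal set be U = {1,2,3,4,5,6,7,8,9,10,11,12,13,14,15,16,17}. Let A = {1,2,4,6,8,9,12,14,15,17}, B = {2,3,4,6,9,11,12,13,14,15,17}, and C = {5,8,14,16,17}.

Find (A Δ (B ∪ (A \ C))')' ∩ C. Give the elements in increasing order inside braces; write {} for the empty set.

A \ C = {1,2,4,6,9,12,15}
B ∪ (A \ C) = {1,2,3,4,6,9,11,12,13,14,15,17}
(B ∪ (A \ C))' = {5,7,8,10,16}
A Δ (B ∪ (A \ C))' = {1,2,4,5,6,7,9,10,12,14,15,16,17}
(A Δ (B ∪ (A \ C))')' = {3,8,11,13}
(A Δ (B ∪ (A \ C))')' ∩ C = {8}

{8}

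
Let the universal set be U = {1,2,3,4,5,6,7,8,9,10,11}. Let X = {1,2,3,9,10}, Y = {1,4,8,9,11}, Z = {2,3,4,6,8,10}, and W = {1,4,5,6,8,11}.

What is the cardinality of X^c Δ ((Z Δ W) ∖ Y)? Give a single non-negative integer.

X^c = {4,5,6,7,8,11}
Z Δ W = {1,2,3,5,10,11}
(Z Δ W) ∖ Y = {2,3,5,10}
X^c Δ ((Z Δ W) ∖ Y) = {2,3,4,6,7,8,10,11}
|X^c Δ ((Z Δ W) ∖ Y)| = 8

8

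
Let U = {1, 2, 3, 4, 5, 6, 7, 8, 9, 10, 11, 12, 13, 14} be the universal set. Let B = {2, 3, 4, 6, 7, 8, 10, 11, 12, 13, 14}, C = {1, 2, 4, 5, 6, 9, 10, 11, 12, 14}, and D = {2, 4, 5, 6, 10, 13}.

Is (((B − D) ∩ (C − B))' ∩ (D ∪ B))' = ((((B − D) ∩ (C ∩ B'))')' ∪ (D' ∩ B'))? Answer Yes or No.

Yes

B − D = {3, 7, 8, 11, 12, 14}
C − B = {1, 5, 9}
(B − D) ∩ (C − B) = {}
((B − D) ∩ (C − B))' = {1, 2, 3, 4, 5, 6, 7, 8, 9, 10, 11, 12, 13, 14}
D ∪ B = {2, 3, 4, 5, 6, 7, 8, 10, 11, 12, 13, 14}
((B − D) ∩ (C − B))' ∩ (D ∪ B) = {2, 3, 4, 5, 6, 7, 8, 10, 11, 12, 13, 14}
(((B − D) ∩ (C − B))' ∩ (D ∪ B))' = {1, 9}
B' = {1, 5, 9}
C ∩ B' = {1, 5, 9}
(B − D) ∩ (C ∩ B') = {}
((B − D) ∩ (C ∩ B'))' = {1, 2, 3, 4, 5, 6, 7, 8, 9, 10, 11, 12, 13, 14}
(((B − D) ∩ (C ∩ B'))')' = {}
D' = {1, 3, 7, 8, 9, 11, 12, 14}
D' ∩ B' = {1, 9}
(((B − D) ∩ (C ∩ B'))')' ∪ (D' ∩ B') = {1, 9}
Both equal {1, 9}, so (((B − D) ∩ (C − B))' ∩ (D ∪ B))' = (((B − D) ∩ (C ∩ B'))')' ∪ (D' ∩ B').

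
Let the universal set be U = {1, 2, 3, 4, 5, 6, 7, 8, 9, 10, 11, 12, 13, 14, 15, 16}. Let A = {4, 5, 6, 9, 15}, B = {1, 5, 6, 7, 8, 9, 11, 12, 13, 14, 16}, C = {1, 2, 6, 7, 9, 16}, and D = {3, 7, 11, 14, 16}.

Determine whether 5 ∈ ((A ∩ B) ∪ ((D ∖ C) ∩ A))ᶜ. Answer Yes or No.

5 ∈ A and 5 ∈ B, so 5 ∈ A ∩ B
5 ∉ D and 5 ∉ C, so 5 ∉ D ∖ C
5 ∉ (D ∖ C) and 5 ∈ A, so 5 ∉ (D ∖ C) ∩ A
5 ∈ (A ∩ B) and 5 ∉ ((D ∖ C) ∩ A), so 5 ∈ (A ∩ B) ∪ ((D ∖ C) ∩ A)
5 ∉ ((A ∩ B) ∪ ((D ∖ C) ∩ A))ᶜ since 5 ∈ ((A ∩ B) ∪ ((D ∖ C) ∩ A))

No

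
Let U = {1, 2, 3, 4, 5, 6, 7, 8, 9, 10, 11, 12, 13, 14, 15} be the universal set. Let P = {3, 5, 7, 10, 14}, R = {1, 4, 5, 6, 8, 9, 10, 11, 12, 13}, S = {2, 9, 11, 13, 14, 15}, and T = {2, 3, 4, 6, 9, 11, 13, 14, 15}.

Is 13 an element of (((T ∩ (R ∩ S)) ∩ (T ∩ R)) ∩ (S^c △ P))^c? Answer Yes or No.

13 ∈ R and 13 ∈ S, so 13 ∈ R ∩ S
13 ∈ T and 13 ∈ (R ∩ S), so 13 ∈ T ∩ (R ∩ S)
13 ∈ T and 13 ∈ R, so 13 ∈ T ∩ R
13 ∈ (T ∩ (R ∩ S)) and 13 ∈ (T ∩ R), so 13 ∈ (T ∩ (R ∩ S)) ∩ (T ∩ R)
13 ∈ S, so 13 ∉ S^c
13 ∉ S^c and 13 ∉ P, so 13 ∉ S^c △ P
13 ∈ ((T ∩ (R ∩ S)) ∩ (T ∩ R)) and 13 ∉ (S^c △ P), so 13 ∉ ((T ∩ (R ∩ S)) ∩ (T ∩ R)) ∩ (S^c △ P)
13 ∈ (((T ∩ (R ∩ S)) ∩ (T ∩ R)) ∩ (S^c △ P))^c since 13 ∉ (((T ∩ (R ∩ S)) ∩ (T ∩ R)) ∩ (S^c △ P))

Yes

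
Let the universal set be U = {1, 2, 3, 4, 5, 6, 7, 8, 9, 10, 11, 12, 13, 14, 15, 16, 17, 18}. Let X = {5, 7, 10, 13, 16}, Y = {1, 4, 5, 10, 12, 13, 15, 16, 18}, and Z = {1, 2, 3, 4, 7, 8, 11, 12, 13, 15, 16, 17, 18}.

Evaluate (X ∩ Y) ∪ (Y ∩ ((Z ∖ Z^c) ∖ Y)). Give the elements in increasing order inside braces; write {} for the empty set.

X ∩ Y = {5, 10, 13, 16}
Z^c = {5, 6, 9, 10, 14}
Z ∖ Z^c = {1, 2, 3, 4, 7, 8, 11, 12, 13, 15, 16, 17, 18}
(Z ∖ Z^c) ∖ Y = {2, 3, 7, 8, 11, 17}
Y ∩ ((Z ∖ Z^c) ∖ Y) = {}
(X ∩ Y) ∪ (Y ∩ ((Z ∖ Z^c) ∖ Y)) = {5, 10, 13, 16}

{5, 10, 13, 16}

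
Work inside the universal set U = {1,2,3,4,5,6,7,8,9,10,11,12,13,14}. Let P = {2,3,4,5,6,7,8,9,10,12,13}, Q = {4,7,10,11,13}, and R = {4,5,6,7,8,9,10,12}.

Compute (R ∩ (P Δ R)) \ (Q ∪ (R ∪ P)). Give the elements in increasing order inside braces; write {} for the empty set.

P Δ R = {2,3,13}
R ∩ (P Δ R) = {}
R ∪ P = {2,3,4,5,6,7,8,9,10,12,13}
Q ∪ (R ∪ P) = {2,3,4,5,6,7,8,9,10,11,12,13}
(R ∩ (P Δ R)) \ (Q ∪ (R ∪ P)) = {}

{}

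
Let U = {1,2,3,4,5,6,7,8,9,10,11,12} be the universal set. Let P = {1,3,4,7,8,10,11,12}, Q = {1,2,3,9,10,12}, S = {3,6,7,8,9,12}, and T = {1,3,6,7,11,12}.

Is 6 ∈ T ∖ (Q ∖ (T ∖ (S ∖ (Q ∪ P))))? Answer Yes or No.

Yes

6 ∉ Q and 6 ∉ P, so 6 ∉ Q ∪ P
6 ∈ S and 6 ∉ (Q ∪ P), so 6 ∈ S ∖ (Q ∪ P)
6 ∈ T and 6 ∈ (S ∖ (Q ∪ P)), so 6 ∉ T ∖ (S ∖ (Q ∪ P))
6 ∉ Q and 6 ∉ (T ∖ (S ∖ (Q ∪ P))), so 6 ∉ Q ∖ (T ∖ (S ∖ (Q ∪ P)))
6 ∈ T and 6 ∉ (Q ∖ (T ∖ (S ∖ (Q ∪ P)))), so 6 ∈ T ∖ (Q ∖ (T ∖ (S ∖ (Q ∪ P))))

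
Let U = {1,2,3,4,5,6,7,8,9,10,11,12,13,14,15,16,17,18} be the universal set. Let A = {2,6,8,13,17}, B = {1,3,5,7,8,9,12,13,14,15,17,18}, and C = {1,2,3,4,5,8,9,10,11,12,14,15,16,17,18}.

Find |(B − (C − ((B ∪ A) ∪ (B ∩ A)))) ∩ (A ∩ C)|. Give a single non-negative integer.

B ∪ A = {1,2,3,5,6,7,8,9,12,13,14,15,17,18}
B ∩ A = {8,13,17}
(B ∪ A) ∪ (B ∩ A) = {1,2,3,5,6,7,8,9,12,13,14,15,17,18}
C − ((B ∪ A) ∪ (B ∩ A)) = {4,10,11,16}
B − (C − ((B ∪ A) ∪ (B ∩ A))) = {1,3,5,7,8,9,12,13,14,15,17,18}
A ∩ C = {2,8,17}
(B − (C − ((B ∪ A) ∪ (B ∩ A)))) ∩ (A ∩ C) = {8,17}
|(B − (C − ((B ∪ A) ∪ (B ∩ A)))) ∩ (A ∩ C)| = 2

2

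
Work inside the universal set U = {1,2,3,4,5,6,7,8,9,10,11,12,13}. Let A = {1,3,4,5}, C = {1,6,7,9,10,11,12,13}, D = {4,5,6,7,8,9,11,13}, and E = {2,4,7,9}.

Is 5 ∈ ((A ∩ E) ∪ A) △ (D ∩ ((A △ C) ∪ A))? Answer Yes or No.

5 ∈ A and 5 ∉ E, so 5 ∉ A ∩ E
5 ∉ (A ∩ E) and 5 ∈ A, so 5 ∈ (A ∩ E) ∪ A
5 ∈ A and 5 ∉ C, so 5 ∈ A △ C
5 ∈ (A △ C) and 5 ∈ A, so 5 ∈ (A △ C) ∪ A
5 ∈ D and 5 ∈ ((A △ C) ∪ A), so 5 ∈ D ∩ ((A △ C) ∪ A)
5 ∈ ((A ∩ E) ∪ A) and 5 ∈ (D ∩ ((A △ C) ∪ A)), so 5 ∉ ((A ∩ E) ∪ A) △ (D ∩ ((A △ C) ∪ A))

No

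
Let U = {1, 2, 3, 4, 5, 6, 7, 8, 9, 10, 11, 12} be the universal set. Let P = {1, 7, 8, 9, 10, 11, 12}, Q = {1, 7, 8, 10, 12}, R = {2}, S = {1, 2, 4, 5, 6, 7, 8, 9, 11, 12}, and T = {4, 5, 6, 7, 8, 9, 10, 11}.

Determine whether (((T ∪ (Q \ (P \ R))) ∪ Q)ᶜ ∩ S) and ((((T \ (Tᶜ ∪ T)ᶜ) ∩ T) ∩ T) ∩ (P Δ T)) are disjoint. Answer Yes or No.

Yes

P \ R = {1, 7, 8, 9, 10, 11, 12}
Q \ (P \ R) = {}
T ∪ (Q \ (P \ R)) = {4, 5, 6, 7, 8, 9, 10, 11}
(T ∪ (Q \ (P \ R))) ∪ Q = {1, 4, 5, 6, 7, 8, 9, 10, 11, 12}
((T ∪ (Q \ (P \ R))) ∪ Q)ᶜ = {2, 3}
((T ∪ (Q \ (P \ R))) ∪ Q)ᶜ ∩ S = {2}
Tᶜ = {1, 2, 3, 12}
Tᶜ ∪ T = {1, 2, 3, 4, 5, 6, 7, 8, 9, 10, 11, 12}
(Tᶜ ∪ T)ᶜ = {}
T \ (Tᶜ ∪ T)ᶜ = {4, 5, 6, 7, 8, 9, 10, 11}
(T \ (Tᶜ ∪ T)ᶜ) ∩ T = {4, 5, 6, 7, 8, 9, 10, 11}
((T \ (Tᶜ ∪ T)ᶜ) ∩ T) ∩ T = {4, 5, 6, 7, 8, 9, 10, 11}
P Δ T = {1, 4, 5, 6, 12}
(((T \ (Tᶜ ∪ T)ᶜ) ∩ T) ∩ T) ∩ (P Δ T) = {4, 5, 6}
{2} and {4, 5, 6} share no elements.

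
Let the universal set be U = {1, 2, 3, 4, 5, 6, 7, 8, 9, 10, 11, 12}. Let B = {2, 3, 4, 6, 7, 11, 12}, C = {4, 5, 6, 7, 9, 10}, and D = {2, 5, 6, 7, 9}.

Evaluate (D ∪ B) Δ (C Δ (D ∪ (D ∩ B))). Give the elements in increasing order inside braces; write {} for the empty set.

{3, 5, 6, 7, 9, 10, 11, 12}

D ∪ B = {2, 3, 4, 5, 6, 7, 9, 11, 12}
D ∩ B = {2, 6, 7}
D ∪ (D ∩ B) = {2, 5, 6, 7, 9}
C Δ (D ∪ (D ∩ B)) = {2, 4, 10}
(D ∪ B) Δ (C Δ (D ∪ (D ∩ B))) = {3, 5, 6, 7, 9, 10, 11, 12}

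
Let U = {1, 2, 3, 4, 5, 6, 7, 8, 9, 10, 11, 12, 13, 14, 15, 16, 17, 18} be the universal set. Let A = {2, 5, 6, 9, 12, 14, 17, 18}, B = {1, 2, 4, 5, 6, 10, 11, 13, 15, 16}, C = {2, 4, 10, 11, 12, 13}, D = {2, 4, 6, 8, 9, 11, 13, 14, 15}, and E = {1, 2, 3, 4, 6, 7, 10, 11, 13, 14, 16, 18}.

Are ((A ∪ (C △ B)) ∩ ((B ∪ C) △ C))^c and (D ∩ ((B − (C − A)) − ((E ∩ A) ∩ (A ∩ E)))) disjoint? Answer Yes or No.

C △ B = {1, 5, 6, 12, 15, 16}
A ∪ (C △ B) = {1, 2, 5, 6, 9, 12, 14, 15, 16, 17, 18}
B ∪ C = {1, 2, 4, 5, 6, 10, 11, 12, 13, 15, 16}
(B ∪ C) △ C = {1, 5, 6, 15, 16}
(A ∪ (C △ B)) ∩ ((B ∪ C) △ C) = {1, 5, 6, 15, 16}
((A ∪ (C △ B)) ∩ ((B ∪ C) △ C))^c = {2, 3, 4, 7, 8, 9, 10, 11, 12, 13, 14, 17, 18}
C − A = {4, 10, 11, 13}
B − (C − A) = {1, 2, 5, 6, 15, 16}
E ∩ A = {2, 6, 14, 18}
A ∩ E = {2, 6, 14, 18}
(E ∩ A) ∩ (A ∩ E) = {2, 6, 14, 18}
(B − (C − A)) − ((E ∩ A) ∩ (A ∩ E)) = {1, 5, 15, 16}
D ∩ ((B − (C − A)) − ((E ∩ A) ∩ (A ∩ E))) = {15}
{2, 3, 4, 7, 8, 9, 10, 11, 12, 13, 14, 17, 18} and {15} share no elements.

Yes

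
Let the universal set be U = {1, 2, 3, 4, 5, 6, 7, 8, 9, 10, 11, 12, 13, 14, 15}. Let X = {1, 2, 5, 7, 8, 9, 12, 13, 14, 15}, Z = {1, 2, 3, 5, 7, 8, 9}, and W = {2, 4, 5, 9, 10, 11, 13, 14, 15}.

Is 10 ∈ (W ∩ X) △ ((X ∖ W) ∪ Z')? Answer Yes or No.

10 ∈ W and 10 ∉ X, so 10 ∉ W ∩ X
10 ∉ X and 10 ∈ W, so 10 ∉ X ∖ W
10 ∉ Z, so 10 ∈ Z'
10 ∉ (X ∖ W) and 10 ∈ Z', so 10 ∈ (X ∖ W) ∪ Z'
10 ∉ (W ∩ X) and 10 ∈ ((X ∖ W) ∪ Z'), so 10 ∈ (W ∩ X) △ ((X ∖ W) ∪ Z')

Yes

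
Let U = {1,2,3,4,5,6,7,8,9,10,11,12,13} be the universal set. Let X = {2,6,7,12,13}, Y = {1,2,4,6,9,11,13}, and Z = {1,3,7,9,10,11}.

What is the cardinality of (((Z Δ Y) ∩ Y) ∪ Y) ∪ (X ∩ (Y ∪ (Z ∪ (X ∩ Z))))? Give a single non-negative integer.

Z Δ Y = {2,3,4,6,7,10,13}
(Z Δ Y) ∩ Y = {2,4,6,13}
((Z Δ Y) ∩ Y) ∪ Y = {1,2,4,6,9,11,13}
X ∩ Z = {7}
Z ∪ (X ∩ Z) = {1,3,7,9,10,11}
Y ∪ (Z ∪ (X ∩ Z)) = {1,2,3,4,6,7,9,10,11,13}
X ∩ (Y ∪ (Z ∪ (X ∩ Z))) = {2,6,7,13}
(((Z Δ Y) ∩ Y) ∪ Y) ∪ (X ∩ (Y ∪ (Z ∪ (X ∩ Z)))) = {1,2,4,6,7,9,11,13}
|(((Z Δ Y) ∩ Y) ∪ Y) ∪ (X ∩ (Y ∪ (Z ∪ (X ∩ Z))))| = 8

8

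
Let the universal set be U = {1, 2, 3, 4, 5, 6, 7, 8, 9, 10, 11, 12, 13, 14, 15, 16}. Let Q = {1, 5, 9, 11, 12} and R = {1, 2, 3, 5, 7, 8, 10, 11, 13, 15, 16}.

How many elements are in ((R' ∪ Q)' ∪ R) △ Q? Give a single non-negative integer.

10

R' = {4, 6, 9, 12, 14}
R' ∪ Q = {1, 4, 5, 6, 9, 11, 12, 14}
(R' ∪ Q)' = {2, 3, 7, 8, 10, 13, 15, 16}
(R' ∪ Q)' ∪ R = {1, 2, 3, 5, 7, 8, 10, 11, 13, 15, 16}
((R' ∪ Q)' ∪ R) △ Q = {2, 3, 7, 8, 9, 10, 12, 13, 15, 16}
|((R' ∪ Q)' ∪ R) △ Q| = 10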